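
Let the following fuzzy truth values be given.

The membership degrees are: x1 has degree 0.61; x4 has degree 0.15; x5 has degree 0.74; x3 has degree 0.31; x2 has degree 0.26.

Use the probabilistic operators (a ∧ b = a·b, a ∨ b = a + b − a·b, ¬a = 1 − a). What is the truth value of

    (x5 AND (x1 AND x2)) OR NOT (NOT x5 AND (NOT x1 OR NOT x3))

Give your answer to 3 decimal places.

0.814

x1 AND x2 = a·b on (0.6100, 0.2600) = 0.1586
x5 AND (x1 AND x2) = a·b on (0.7400, 0.1586) = 0.1174
NOT x5 = 1 − 0.7400 = 0.2600
NOT x1 = 1 − 0.6100 = 0.3900
NOT x3 = 1 − 0.3100 = 0.6900
NOT x1 OR NOT x3 = a + b − a·b on (0.3900, 0.6900) = 0.8109
NOT x5 AND (NOT x1 OR NOT x3) = a·b on (0.2600, 0.8109) = 0.2108
NOT (NOT x5 AND (NOT x1 OR NOT x3)) = 1 − 0.2108 = 0.7892
(x5 AND (x1 AND x2)) OR NOT (NOT x5 AND (NOT x1 OR NOT x3)) = a + b − a·b on (0.1174, 0.7892) = 0.8139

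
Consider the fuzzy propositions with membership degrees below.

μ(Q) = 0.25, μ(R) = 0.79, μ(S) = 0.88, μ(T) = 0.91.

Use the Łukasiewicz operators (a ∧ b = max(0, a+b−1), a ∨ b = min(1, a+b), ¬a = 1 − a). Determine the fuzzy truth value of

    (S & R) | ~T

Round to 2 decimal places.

S & R = max(0, a+b−1) on (0.88, 0.79) = 0.67
~T = 1 − 0.91 = 0.09
(S & R) | ~T = min(1, a+b) on (0.67, 0.09) = 0.76

0.76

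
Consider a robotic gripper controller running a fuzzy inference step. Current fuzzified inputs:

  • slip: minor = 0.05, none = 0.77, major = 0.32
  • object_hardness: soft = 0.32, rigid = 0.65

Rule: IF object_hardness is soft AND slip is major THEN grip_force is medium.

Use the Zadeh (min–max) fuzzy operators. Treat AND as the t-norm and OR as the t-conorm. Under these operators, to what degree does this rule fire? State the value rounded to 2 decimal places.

firing strength: soft=0.32, major=0.32; AND[min(a, b)] → w = 0.32

0.32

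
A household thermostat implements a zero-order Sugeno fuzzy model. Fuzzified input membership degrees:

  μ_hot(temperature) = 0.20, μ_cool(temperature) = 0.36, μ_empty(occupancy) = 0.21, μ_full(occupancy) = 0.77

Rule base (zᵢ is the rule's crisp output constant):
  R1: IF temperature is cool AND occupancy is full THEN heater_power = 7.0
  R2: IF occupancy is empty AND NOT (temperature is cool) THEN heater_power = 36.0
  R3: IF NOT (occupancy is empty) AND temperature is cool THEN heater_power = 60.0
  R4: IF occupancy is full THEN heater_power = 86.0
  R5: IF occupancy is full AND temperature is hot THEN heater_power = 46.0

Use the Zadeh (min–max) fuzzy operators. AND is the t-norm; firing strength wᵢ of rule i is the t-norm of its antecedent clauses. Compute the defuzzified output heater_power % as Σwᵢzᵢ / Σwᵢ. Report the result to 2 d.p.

R1 (z=7.0): cool=0.36, full=0.77; AND[min(a, b)] → w = 0.36
R2 (z=36.0): empty=0.21, ¬cool=1−0.36=0.64; AND[min(a, b)] → w = 0.21
R3 (z=60.0): ¬empty=1−0.21=0.79, cool=0.36; AND[min(a, b)] → w = 0.36
R4 (z=86.0): full=0.77 → w = 0.77
R5 (z=46.0): full=0.77, hot=0.20; AND[min(a, b)] → w = 0.20
Weighted average = (0.36·7.0 + 0.21·36.0 + 0.36·60.0 + 0.77·86.0 + 0.20·46.0) / (0.36 + 0.21 + 0.36 + 0.77 + 0.20)
  = 107.1000 / 1.9000 = 56.37

56.37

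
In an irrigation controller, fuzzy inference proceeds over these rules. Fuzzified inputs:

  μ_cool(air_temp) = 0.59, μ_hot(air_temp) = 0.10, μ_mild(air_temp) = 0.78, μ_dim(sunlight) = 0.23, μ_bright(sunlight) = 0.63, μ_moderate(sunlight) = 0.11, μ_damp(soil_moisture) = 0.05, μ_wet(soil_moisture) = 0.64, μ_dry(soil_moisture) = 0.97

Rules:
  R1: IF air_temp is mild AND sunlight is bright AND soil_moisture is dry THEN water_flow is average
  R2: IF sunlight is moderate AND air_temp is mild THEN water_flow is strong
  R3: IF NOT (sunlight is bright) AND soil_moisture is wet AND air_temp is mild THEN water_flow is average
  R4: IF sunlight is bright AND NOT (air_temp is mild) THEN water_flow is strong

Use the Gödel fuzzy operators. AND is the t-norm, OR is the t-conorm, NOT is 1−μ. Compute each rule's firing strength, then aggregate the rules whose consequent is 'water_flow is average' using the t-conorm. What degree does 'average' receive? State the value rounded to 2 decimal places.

0.63

R1: mild=0.78, bright=0.63, dry=0.97; AND[min(a, b)] → w = 0.63
R2: moderate=0.11, mild=0.78; AND[min(a, b)] → w = 0.11
R3: ¬bright=1−0.63=0.37, wet=0.64, mild=0.78; AND[min(a, b)] → w = 0.37
R4: bright=0.63, ¬mild=1−0.78=0.22; AND[min(a, b)] → w = 0.22
Rules with consequent 'average': {R1, R3} → strengths 0.63, 0.37
Aggregate via t-conorm [max(a, b)]: 0.63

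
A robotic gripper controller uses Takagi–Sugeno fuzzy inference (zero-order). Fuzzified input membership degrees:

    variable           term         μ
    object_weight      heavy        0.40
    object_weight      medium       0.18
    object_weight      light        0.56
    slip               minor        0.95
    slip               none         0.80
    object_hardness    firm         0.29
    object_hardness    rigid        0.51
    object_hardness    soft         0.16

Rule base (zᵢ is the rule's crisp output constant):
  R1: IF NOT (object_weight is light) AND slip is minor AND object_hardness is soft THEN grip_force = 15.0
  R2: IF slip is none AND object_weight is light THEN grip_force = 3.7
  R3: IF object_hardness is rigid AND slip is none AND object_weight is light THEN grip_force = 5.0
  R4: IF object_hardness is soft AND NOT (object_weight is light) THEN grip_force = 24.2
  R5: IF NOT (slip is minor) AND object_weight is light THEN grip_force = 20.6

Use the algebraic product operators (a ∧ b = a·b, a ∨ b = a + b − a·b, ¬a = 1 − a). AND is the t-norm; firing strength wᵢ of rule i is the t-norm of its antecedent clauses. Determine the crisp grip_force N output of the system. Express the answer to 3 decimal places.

7.227

R1 (z=15.0): ¬light=1−0.56=0.44, minor=0.95, soft=0.16; AND[a·b] → w = 0.0669
R2 (z=3.7): none=0.80, light=0.56; AND[a·b] → w = 0.4480
R3 (z=5.0): rigid=0.51, none=0.80, light=0.56; AND[a·b] → w = 0.2285
R4 (z=24.2): soft=0.16, ¬light=1−0.56=0.44; AND[a·b] → w = 0.0704
R5 (z=20.6): ¬minor=1−0.95=0.05, light=0.56; AND[a·b] → w = 0.0280
Weighted average = (0.0669·15.0 + 0.4480·3.7 + 0.2285·5.0 + 0.0704·24.2 + 0.0280·20.6) / (0.0669 + 0.4480 + 0.2285 + 0.0704 + 0.0280)
  = 6.0837 / 0.8418 = 7.227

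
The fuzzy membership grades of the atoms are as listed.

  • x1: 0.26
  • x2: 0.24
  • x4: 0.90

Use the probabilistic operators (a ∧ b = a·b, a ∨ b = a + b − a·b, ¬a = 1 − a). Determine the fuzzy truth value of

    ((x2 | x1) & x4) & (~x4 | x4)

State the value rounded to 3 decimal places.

x2 | x1 = a + b − a·b on (0.2400, 0.2600) = 0.4376
(x2 | x1) & x4 = a·b on (0.4376, 0.9000) = 0.3938
~x4 = 1 − 0.9000 = 0.1000
~x4 | x4 = a + b − a·b on (0.1000, 0.9000) = 0.9100
((x2 | x1) & x4) & (~x4 | x4) = a·b on (0.3938, 0.9100) = 0.3584

0.358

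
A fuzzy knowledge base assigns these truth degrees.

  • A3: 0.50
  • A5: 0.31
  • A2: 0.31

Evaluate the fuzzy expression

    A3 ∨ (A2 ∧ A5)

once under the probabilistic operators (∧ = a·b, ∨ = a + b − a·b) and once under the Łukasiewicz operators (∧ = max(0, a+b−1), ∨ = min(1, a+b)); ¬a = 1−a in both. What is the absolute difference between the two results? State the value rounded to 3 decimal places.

Under probabilistic:
  A2 ∧ A5 = a·b on (0.3100, 0.3100) = 0.0961
  A3 ∨ (A2 ∧ A5) = a + b − a·b on (0.5000, 0.0961) = 0.5480
  → value = 0.5480
Under Łukasiewicz:
  A2 ∧ A5 = max(0, a+b−1) on (0.31, 0.31) = 0.00
  A3 ∨ (A2 ∧ A5) = min(1, a+b) on (0.50, 0.00) = 0.50
  → value = 0.5000
|0.5480 − 0.5000| = 0.048

0.048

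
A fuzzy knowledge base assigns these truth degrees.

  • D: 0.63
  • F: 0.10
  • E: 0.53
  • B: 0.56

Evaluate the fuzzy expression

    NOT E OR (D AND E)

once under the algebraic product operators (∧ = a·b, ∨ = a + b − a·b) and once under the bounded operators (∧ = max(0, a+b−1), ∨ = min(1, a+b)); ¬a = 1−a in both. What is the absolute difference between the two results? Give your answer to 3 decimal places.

0.017

Under algebraic product:
  NOT E = 1 − 0.5300 = 0.4700
  D AND E = a·b on (0.6300, 0.5300) = 0.3339
  NOT E OR (D AND E) = a + b − a·b on (0.4700, 0.3339) = 0.6470
  → value = 0.6470
Under bounded:
  NOT E = 1 − 0.53 = 0.47
  D AND E = max(0, a+b−1) on (0.63, 0.53) = 0.16
  NOT E OR (D AND E) = min(1, a+b) on (0.47, 0.16) = 0.63
  → value = 0.6300
|0.6470 − 0.6300| = 0.017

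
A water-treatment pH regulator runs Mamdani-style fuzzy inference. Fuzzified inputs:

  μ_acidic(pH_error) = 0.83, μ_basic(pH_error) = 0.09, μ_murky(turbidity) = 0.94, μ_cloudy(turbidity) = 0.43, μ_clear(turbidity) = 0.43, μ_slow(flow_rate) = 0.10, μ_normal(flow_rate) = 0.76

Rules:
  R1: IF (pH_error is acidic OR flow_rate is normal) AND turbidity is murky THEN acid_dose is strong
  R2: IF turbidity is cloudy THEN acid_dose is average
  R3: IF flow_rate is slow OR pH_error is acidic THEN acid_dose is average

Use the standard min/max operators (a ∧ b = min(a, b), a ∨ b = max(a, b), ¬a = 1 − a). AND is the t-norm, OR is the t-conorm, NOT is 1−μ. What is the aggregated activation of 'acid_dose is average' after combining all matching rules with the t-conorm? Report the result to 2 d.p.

0.83

R1: (acidic=0.83 OR normal=0.76) = 0.83; AND[min(a, b)] with murky=0.94 → w = 0.83
R2: cloudy=0.43 → w = 0.43
R3: slow=0.10, acidic=0.83; OR[max(a, b)] → w = 0.83
Rules with consequent 'average': {R2, R3} → strengths 0.43, 0.83
Aggregate via t-conorm [max(a, b)]: 0.83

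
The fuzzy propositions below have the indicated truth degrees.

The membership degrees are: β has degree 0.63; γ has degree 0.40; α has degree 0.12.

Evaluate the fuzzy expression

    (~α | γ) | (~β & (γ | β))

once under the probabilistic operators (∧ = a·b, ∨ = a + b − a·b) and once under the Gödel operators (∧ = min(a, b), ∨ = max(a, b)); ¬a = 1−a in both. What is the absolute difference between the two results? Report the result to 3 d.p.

Under probabilistic:
  ~α = 1 − 0.1200 = 0.8800
  ~α | γ = a + b − a·b on (0.8800, 0.4000) = 0.9280
  ~β = 1 − 0.6300 = 0.3700
  γ | β = a + b − a·b on (0.4000, 0.6300) = 0.7780
  ~β & (γ | β) = a·b on (0.3700, 0.7780) = 0.2879
  (~α | γ) | (~β & (γ | β)) = a + b − a·b on (0.9280, 0.2879) = 0.9487
  → value = 0.9487
Under Gödel:
  ~α = 1 − 0.12 = 0.88
  ~α | γ = max(a, b) on (0.88, 0.40) = 0.88
  ~β = 1 − 0.63 = 0.37
  γ | β = max(a, b) on (0.40, 0.63) = 0.63
  ~β & (γ | β) = min(a, b) on (0.37, 0.63) = 0.37
  (~α | γ) | (~β & (γ | β)) = max(a, b) on (0.88, 0.37) = 0.88
  → value = 0.8800
|0.9487 − 0.8800| = 0.069

0.069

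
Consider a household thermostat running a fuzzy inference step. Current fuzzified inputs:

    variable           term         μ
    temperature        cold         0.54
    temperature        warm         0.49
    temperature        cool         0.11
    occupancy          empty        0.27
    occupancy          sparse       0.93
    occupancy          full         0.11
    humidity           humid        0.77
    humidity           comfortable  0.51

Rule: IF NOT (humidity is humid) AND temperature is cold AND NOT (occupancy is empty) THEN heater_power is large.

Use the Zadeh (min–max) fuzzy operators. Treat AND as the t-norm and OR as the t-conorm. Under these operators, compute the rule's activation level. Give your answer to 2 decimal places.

0.23

firing strength: ¬humid=1−0.77=0.23, cold=0.54, ¬empty=1−0.27=0.73; AND[min(a, b)] → w = 0.23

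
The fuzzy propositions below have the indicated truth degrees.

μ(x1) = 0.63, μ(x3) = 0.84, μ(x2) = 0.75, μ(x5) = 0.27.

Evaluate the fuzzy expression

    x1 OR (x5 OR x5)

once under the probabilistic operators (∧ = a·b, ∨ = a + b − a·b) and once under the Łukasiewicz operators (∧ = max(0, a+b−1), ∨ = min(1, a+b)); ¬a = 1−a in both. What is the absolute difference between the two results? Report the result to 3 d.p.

Under probabilistic:
  x5 OR x5 = a + b − a·b on (0.2700, 0.2700) = 0.4671
  x1 OR (x5 OR x5) = a + b − a·b on (0.6300, 0.4671) = 0.8028
  → value = 0.8028
Under Łukasiewicz:
  x5 OR x5 = min(1, a+b) on (0.27, 0.27) = 0.54
  x1 OR (x5 OR x5) = min(1, a+b) on (0.63, 0.54) = 1.00
  → value = 1.0000
|0.8028 − 1.0000| = 0.197

0.197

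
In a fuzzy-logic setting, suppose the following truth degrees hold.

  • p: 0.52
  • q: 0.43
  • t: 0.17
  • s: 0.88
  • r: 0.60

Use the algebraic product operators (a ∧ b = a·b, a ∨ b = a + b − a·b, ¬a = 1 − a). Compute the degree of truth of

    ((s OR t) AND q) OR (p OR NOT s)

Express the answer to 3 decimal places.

s OR t = a + b − a·b on (0.8800, 0.1700) = 0.9004
(s OR t) AND q = a·b on (0.9004, 0.4300) = 0.3872
NOT s = 1 − 0.8800 = 0.1200
p OR NOT s = a + b − a·b on (0.5200, 0.1200) = 0.5776
((s OR t) AND q) OR (p OR NOT s) = a + b − a·b on (0.3872, 0.5776) = 0.7411

0.741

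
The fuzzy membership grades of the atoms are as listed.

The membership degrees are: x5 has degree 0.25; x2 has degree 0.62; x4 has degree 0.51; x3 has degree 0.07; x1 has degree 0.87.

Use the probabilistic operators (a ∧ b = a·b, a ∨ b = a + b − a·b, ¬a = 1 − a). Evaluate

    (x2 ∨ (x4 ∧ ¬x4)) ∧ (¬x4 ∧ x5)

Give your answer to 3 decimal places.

0.088

¬x4 = 1 − 0.5100 = 0.4900
x4 ∧ ¬x4 = a·b on (0.5100, 0.4900) = 0.2499
x2 ∨ (x4 ∧ ¬x4) = a + b − a·b on (0.6200, 0.2499) = 0.7150
¬x4 = 1 − 0.5100 = 0.4900
¬x4 ∧ x5 = a·b on (0.4900, 0.2500) = 0.1225
(x2 ∨ (x4 ∧ ¬x4)) ∧ (¬x4 ∧ x5) = a·b on (0.7150, 0.1225) = 0.0876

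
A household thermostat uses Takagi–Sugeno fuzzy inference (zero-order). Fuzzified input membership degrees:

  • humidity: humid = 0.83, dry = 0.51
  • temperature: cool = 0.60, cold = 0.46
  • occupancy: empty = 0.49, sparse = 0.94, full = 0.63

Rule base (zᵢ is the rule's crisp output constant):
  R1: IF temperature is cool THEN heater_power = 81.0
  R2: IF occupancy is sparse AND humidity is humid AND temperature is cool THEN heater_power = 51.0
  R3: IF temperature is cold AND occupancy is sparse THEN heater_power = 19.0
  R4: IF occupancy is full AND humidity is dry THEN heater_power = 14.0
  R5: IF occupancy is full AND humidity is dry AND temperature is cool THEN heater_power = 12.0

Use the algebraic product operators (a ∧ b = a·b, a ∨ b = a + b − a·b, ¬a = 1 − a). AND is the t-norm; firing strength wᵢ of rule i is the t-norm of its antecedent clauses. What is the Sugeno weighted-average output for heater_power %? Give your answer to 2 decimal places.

43.43

R1 (z=81.0): cool=0.60 → w = 0.6000
R2 (z=51.0): sparse=0.94, humid=0.83, cool=0.60; AND[a·b] → w = 0.4681
R3 (z=19.0): cold=0.46, sparse=0.94; AND[a·b] → w = 0.4324
R4 (z=14.0): full=0.63, dry=0.51; AND[a·b] → w = 0.3213
R5 (z=12.0): full=0.63, dry=0.51, cool=0.60; AND[a·b] → w = 0.1928
Weighted average = (0.6000·81.0 + 0.4681·51.0 + 0.4324·19.0 + 0.3213·14.0 + 0.1928·12.0) / (0.6000 + 0.4681 + 0.4324 + 0.3213 + 0.1928)
  = 87.5013 / 2.0146 = 43.43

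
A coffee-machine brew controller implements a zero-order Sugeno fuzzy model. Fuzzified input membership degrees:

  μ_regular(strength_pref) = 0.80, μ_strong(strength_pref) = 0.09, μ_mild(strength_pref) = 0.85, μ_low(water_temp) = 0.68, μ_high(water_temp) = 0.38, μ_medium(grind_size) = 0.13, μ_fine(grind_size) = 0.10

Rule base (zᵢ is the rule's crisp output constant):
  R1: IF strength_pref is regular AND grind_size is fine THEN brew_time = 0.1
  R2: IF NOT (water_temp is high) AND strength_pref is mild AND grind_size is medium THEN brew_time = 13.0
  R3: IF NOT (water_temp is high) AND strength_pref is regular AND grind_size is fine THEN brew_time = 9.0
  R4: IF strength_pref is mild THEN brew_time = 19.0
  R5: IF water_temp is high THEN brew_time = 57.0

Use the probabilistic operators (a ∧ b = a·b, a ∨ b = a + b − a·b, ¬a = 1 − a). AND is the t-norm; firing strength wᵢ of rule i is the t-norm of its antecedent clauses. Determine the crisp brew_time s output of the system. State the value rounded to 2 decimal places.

27.42

R1 (z=0.1): regular=0.80, fine=0.10; AND[a·b] → w = 0.0800
R2 (z=13.0): ¬high=1−0.38=0.62, mild=0.85, medium=0.13; AND[a·b] → w = 0.0685
R3 (z=9.0): ¬high=1−0.38=0.62, regular=0.80, fine=0.10; AND[a·b] → w = 0.0496
R4 (z=19.0): mild=0.85 → w = 0.8500
R5 (z=57.0): high=0.38 → w = 0.3800
Weighted average = (0.0800·0.1 + 0.0685·13.0 + 0.0496·9.0 + 0.8500·19.0 + 0.3800·57.0) / (0.0800 + 0.0685 + 0.0496 + 0.8500 + 0.3800)
  = 39.1550 / 1.4281 = 27.42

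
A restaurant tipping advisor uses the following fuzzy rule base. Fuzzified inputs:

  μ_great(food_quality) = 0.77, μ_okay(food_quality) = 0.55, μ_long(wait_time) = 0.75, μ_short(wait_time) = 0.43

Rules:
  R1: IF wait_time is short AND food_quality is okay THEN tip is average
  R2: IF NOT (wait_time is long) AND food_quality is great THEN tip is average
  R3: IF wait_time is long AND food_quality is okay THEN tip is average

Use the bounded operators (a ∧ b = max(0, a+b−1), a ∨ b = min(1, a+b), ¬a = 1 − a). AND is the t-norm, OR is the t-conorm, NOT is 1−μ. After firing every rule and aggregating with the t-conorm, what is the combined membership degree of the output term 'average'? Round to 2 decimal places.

R1: short=0.43, okay=0.55; AND[max(0, a+b−1)] → w = 0.00
R2: ¬long=1−0.75=0.25, great=0.77; AND[max(0, a+b−1)] → w = 0.02
R3: long=0.75, okay=0.55; AND[max(0, a+b−1)] → w = 0.30
Rules with consequent 'average': {R1, R2, R3} → strengths 0.00, 0.02, 0.30
Aggregate via t-conorm [min(1, a+b)]: 0.32

0.32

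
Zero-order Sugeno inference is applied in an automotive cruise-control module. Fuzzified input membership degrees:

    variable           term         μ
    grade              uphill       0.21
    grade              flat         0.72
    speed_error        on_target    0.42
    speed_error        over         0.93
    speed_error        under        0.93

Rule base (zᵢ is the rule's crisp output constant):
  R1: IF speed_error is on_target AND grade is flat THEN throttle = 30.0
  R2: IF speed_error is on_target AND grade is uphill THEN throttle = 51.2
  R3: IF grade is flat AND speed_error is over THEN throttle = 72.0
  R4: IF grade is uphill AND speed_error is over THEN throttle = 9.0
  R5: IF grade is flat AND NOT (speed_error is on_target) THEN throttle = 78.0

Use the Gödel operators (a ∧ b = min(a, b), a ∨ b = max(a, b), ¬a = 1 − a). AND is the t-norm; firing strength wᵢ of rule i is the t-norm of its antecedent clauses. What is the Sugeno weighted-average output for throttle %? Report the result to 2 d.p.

57.16

R1 (z=30.0): on_target=0.42, flat=0.72; AND[min(a, b)] → w = 0.42
R2 (z=51.2): on_target=0.42, uphill=0.21; AND[min(a, b)] → w = 0.21
R3 (z=72.0): flat=0.72, over=0.93; AND[min(a, b)] → w = 0.72
R4 (z=9.0): uphill=0.21, over=0.93; AND[min(a, b)] → w = 0.21
R5 (z=78.0): flat=0.72, ¬on_target=1−0.42=0.58; AND[min(a, b)] → w = 0.58
Weighted average = (0.42·30.0 + 0.21·51.2 + 0.72·72.0 + 0.21·9.0 + 0.58·78.0) / (0.42 + 0.21 + 0.72 + 0.21 + 0.58)
  = 122.3220 / 2.1400 = 57.16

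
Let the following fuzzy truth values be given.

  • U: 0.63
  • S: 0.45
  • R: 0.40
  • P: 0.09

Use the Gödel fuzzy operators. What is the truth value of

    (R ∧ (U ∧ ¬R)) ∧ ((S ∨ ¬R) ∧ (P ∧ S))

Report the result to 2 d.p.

¬R = 1 − 0.40 = 0.60
U ∧ ¬R = min(a, b) on (0.63, 0.60) = 0.60
R ∧ (U ∧ ¬R) = min(a, b) on (0.40, 0.60) = 0.40
¬R = 1 − 0.40 = 0.60
S ∨ ¬R = max(a, b) on (0.45, 0.60) = 0.60
P ∧ S = min(a, b) on (0.09, 0.45) = 0.09
(S ∨ ¬R) ∧ (P ∧ S) = min(a, b) on (0.60, 0.09) = 0.09
(R ∧ (U ∧ ¬R)) ∧ ((S ∨ ¬R) ∧ (P ∧ S)) = min(a, b) on (0.40, 0.09) = 0.09

0.09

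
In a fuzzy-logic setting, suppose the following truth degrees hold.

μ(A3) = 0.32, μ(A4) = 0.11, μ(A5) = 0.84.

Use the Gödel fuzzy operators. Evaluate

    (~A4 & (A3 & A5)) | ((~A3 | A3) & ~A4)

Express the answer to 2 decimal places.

0.68

~A4 = 1 − 0.11 = 0.89
A3 & A5 = min(a, b) on (0.32, 0.84) = 0.32
~A4 & (A3 & A5) = min(a, b) on (0.89, 0.32) = 0.32
~A3 = 1 − 0.32 = 0.68
~A3 | A3 = max(a, b) on (0.68, 0.32) = 0.68
~A4 = 1 − 0.11 = 0.89
(~A3 | A3) & ~A4 = min(a, b) on (0.68, 0.89) = 0.68
(~A4 & (A3 & A5)) | ((~A3 | A3) & ~A4) = max(a, b) on (0.32, 0.68) = 0.68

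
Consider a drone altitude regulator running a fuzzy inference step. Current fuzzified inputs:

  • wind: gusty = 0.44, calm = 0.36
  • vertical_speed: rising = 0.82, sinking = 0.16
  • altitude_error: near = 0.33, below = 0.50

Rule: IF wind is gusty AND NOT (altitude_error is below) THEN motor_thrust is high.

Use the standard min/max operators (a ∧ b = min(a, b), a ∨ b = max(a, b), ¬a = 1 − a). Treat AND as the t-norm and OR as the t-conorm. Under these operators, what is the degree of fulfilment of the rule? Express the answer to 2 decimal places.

firing strength: gusty=0.44, ¬below=1−0.50=0.50; AND[min(a, b)] → w = 0.44

0.44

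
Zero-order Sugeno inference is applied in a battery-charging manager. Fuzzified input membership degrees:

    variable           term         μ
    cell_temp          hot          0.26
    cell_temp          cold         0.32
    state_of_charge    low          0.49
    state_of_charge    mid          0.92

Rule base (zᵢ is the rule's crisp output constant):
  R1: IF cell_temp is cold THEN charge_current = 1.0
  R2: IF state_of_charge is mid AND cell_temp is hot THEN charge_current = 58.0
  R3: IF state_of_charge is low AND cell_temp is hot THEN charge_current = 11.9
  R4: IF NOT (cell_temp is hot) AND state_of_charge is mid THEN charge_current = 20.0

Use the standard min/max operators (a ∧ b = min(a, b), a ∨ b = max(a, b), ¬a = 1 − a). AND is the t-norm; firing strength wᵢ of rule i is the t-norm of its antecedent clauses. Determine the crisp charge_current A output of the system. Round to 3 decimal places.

R1 (z=1.0): cold=0.32 → w = 0.32
R2 (z=58.0): mid=0.92, hot=0.26; AND[min(a, b)] → w = 0.26
R3 (z=11.9): low=0.49, hot=0.26; AND[min(a, b)] → w = 0.26
R4 (z=20.0): ¬hot=1−0.26=0.74, mid=0.92; AND[min(a, b)] → w = 0.74
Weighted average = (0.32·1.0 + 0.26·58.0 + 0.26·11.9 + 0.74·20.0) / (0.32 + 0.26 + 0.26 + 0.74)
  = 33.2940 / 1.5800 = 21.072

21.072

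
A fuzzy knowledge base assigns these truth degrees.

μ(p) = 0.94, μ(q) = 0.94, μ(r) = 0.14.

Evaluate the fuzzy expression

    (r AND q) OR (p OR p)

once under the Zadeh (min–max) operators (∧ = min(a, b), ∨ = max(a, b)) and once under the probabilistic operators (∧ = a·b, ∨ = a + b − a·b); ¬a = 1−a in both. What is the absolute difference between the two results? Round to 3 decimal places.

Under Zadeh (min–max):
  r AND q = min(a, b) on (0.14, 0.94) = 0.14
  p OR p = max(a, b) on (0.94, 0.94) = 0.94
  (r AND q) OR (p OR p) = max(a, b) on (0.14, 0.94) = 0.94
  → value = 0.9400
Under probabilistic:
  r AND q = a·b on (0.1400, 0.9400) = 0.1316
  p OR p = a + b − a·b on (0.9400, 0.9400) = 0.9964
  (r AND q) OR (p OR p) = a + b − a·b on (0.1316, 0.9964) = 0.9969
  → value = 0.9969
|0.9400 − 0.9969| = 0.057

0.057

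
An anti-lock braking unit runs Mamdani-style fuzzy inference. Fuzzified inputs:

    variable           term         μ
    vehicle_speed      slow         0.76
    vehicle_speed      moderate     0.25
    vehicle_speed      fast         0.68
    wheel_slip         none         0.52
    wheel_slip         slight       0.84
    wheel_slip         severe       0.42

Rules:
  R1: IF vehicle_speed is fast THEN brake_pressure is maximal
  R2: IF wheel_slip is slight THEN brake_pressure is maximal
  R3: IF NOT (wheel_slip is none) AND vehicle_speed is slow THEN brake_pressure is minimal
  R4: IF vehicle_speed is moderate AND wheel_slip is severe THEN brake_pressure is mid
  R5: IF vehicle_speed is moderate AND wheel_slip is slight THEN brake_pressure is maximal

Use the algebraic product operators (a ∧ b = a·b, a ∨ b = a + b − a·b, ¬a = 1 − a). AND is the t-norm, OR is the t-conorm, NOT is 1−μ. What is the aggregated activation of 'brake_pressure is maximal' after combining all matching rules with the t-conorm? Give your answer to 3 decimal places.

0.960

R1: fast=0.68 → w = 0.6800
R2: slight=0.84 → w = 0.8400
R3: ¬none=1−0.52=0.48, slow=0.76; AND[a·b] → w = 0.3648
R4: moderate=0.25, severe=0.42; AND[a·b] → w = 0.1050
R5: moderate=0.25, slight=0.84; AND[a·b] → w = 0.2100
Rules with consequent 'maximal': {R1, R2, R5} → strengths 0.6800, 0.8400, 0.2100
Aggregate via t-conorm [a + b − a·b]: 0.9596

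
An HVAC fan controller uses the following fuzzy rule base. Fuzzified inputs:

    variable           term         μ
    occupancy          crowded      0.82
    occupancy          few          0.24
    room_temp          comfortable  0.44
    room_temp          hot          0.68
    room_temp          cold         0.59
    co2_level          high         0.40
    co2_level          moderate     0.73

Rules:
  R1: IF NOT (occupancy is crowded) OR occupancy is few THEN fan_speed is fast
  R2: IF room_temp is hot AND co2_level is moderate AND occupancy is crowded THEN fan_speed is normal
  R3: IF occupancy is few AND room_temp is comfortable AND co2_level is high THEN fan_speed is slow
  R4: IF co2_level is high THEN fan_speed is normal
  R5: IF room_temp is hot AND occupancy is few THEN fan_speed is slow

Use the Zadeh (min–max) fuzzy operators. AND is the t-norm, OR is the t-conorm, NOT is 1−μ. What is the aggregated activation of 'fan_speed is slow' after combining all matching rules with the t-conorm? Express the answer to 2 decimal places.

0.24

R1: ¬crowded=1−0.82=0.18, few=0.24; OR[max(a, b)] → w = 0.24
R2: hot=0.68, moderate=0.73, crowded=0.82; AND[min(a, b)] → w = 0.68
R3: few=0.24, comfortable=0.44, high=0.40; AND[min(a, b)] → w = 0.24
R4: high=0.40 → w = 0.40
R5: hot=0.68, few=0.24; AND[min(a, b)] → w = 0.24
Rules with consequent 'slow': {R3, R5} → strengths 0.24, 0.24
Aggregate via t-conorm [max(a, b)]: 0.24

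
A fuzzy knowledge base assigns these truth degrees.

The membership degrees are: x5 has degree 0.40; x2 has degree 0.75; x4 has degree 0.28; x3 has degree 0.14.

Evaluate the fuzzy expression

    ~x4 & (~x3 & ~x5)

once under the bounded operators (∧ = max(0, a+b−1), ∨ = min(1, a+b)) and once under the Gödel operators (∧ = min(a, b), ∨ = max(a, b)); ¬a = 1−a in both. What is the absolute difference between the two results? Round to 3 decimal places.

0.420

Under bounded:
  ~x4 = 1 − 0.28 = 0.72
  ~x3 = 1 − 0.14 = 0.86
  ~x5 = 1 − 0.40 = 0.60
  ~x3 & ~x5 = max(0, a+b−1) on (0.86, 0.60) = 0.46
  ~x4 & (~x3 & ~x5) = max(0, a+b−1) on (0.72, 0.46) = 0.18
  → value = 0.1800
Under Gödel:
  ~x4 = 1 − 0.28 = 0.72
  ~x3 = 1 − 0.14 = 0.86
  ~x5 = 1 − 0.40 = 0.60
  ~x3 & ~x5 = min(a, b) on (0.86, 0.60) = 0.60
  ~x4 & (~x3 & ~x5) = min(a, b) on (0.72, 0.60) = 0.60
  → value = 0.6000
|0.1800 − 0.6000| = 0.420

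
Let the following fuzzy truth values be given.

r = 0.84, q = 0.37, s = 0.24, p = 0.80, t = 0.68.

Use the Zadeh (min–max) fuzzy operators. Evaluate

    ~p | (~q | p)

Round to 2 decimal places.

~p = 1 − 0.80 = 0.20
~q = 1 − 0.37 = 0.63
~q | p = max(a, b) on (0.63, 0.80) = 0.80
~p | (~q | p) = max(a, b) on (0.20, 0.80) = 0.80

0.80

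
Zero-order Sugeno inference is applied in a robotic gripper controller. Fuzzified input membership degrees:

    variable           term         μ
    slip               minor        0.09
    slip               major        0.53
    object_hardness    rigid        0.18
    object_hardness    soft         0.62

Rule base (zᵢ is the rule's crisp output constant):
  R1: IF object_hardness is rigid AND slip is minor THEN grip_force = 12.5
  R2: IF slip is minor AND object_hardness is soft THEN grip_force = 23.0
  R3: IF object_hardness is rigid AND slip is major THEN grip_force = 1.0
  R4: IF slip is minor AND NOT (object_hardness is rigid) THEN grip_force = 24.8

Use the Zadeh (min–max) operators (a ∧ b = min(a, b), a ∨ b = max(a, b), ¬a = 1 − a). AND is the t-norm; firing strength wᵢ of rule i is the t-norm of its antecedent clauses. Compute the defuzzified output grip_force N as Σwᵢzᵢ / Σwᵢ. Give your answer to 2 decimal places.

12.46

R1 (z=12.5): rigid=0.18, minor=0.09; AND[min(a, b)] → w = 0.09
R2 (z=23.0): minor=0.09, soft=0.62; AND[min(a, b)] → w = 0.09
R3 (z=1.0): rigid=0.18, major=0.53; AND[min(a, b)] → w = 0.18
R4 (z=24.8): minor=0.09, ¬rigid=1−0.18=0.82; AND[min(a, b)] → w = 0.09
Weighted average = (0.09·12.5 + 0.09·23.0 + 0.18·1.0 + 0.09·24.8) / (0.09 + 0.09 + 0.18 + 0.09)
  = 5.6070 / 0.4500 = 12.46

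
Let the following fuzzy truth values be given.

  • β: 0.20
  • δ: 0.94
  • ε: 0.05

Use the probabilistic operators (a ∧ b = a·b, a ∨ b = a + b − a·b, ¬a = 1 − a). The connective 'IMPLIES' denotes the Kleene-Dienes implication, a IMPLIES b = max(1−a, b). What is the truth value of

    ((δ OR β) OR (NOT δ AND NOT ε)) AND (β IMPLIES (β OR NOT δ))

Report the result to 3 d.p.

0.764

δ OR β = a + b − a·b on (0.9400, 0.2000) = 0.9520
NOT δ = 1 − 0.9400 = 0.0600
NOT ε = 1 − 0.0500 = 0.9500
NOT δ AND NOT ε = a·b on (0.0600, 0.9500) = 0.0570
(δ OR β) OR (NOT δ AND NOT ε) = a + b − a·b on (0.9520, 0.0570) = 0.9547
NOT δ = 1 − 0.9400 = 0.0600
β OR NOT δ = a + b − a·b on (0.2000, 0.0600) = 0.2480
β IMPLIES (β OR NOT δ)  [Kleene-Dienes: max(1−a, b)] with a=0.2000, b=0.2480 → 0.8000
((δ OR β) OR (NOT δ AND NOT ε)) AND (β IMPLIES (β OR NOT δ)) = a·b on (0.9547, 0.8000) = 0.7638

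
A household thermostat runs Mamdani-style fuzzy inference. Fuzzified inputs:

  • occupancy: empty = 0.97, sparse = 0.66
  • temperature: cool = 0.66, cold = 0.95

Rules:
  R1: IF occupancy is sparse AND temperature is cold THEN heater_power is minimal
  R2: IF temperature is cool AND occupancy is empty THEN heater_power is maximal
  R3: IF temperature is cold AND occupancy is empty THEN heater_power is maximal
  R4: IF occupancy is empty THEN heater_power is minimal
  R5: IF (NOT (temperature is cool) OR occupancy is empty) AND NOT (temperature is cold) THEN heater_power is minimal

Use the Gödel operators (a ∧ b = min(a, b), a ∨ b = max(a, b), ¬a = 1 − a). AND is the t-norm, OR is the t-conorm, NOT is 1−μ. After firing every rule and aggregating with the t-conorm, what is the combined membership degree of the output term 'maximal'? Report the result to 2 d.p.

R1: sparse=0.66, cold=0.95; AND[min(a, b)] → w = 0.66
R2: cool=0.66, empty=0.97; AND[min(a, b)] → w = 0.66
R3: cold=0.95, empty=0.97; AND[min(a, b)] → w = 0.95
R4: empty=0.97 → w = 0.97
R5: (¬cool=1−0.66=0.34 OR empty=0.97) = 0.97; AND[min(a, b)] with ¬cold=1−0.95=0.05 → w = 0.05
Rules with consequent 'maximal': {R2, R3} → strengths 0.66, 0.95
Aggregate via t-conorm [max(a, b)]: 0.95

0.95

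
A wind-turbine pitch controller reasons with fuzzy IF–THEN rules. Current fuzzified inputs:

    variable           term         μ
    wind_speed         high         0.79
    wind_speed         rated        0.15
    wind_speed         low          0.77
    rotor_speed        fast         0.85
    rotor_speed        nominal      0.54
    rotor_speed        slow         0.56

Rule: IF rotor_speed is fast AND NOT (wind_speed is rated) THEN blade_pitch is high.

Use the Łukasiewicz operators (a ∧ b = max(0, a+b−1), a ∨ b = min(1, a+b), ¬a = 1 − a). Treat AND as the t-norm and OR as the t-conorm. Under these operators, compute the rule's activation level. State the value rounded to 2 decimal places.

0.70

firing strength: fast=0.85, ¬rated=1−0.15=0.85; AND[max(0, a+b−1)] → w = 0.70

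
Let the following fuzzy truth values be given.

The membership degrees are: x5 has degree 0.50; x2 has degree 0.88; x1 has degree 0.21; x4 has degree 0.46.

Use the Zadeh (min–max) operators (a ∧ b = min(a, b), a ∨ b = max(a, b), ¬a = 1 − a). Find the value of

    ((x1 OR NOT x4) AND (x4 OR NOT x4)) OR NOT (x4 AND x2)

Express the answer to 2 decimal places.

NOT x4 = 1 − 0.46 = 0.54
x1 OR NOT x4 = max(a, b) on (0.21, 0.54) = 0.54
NOT x4 = 1 − 0.46 = 0.54
x4 OR NOT x4 = max(a, b) on (0.46, 0.54) = 0.54
(x1 OR NOT x4) AND (x4 OR NOT x4) = min(a, b) on (0.54, 0.54) = 0.54
x4 AND x2 = min(a, b) on (0.46, 0.88) = 0.46
NOT (x4 AND x2) = 1 − 0.46 = 0.54
((x1 OR NOT x4) AND (x4 OR NOT x4)) OR NOT (x4 AND x2) = max(a, b) on (0.54, 0.54) = 0.54

0.54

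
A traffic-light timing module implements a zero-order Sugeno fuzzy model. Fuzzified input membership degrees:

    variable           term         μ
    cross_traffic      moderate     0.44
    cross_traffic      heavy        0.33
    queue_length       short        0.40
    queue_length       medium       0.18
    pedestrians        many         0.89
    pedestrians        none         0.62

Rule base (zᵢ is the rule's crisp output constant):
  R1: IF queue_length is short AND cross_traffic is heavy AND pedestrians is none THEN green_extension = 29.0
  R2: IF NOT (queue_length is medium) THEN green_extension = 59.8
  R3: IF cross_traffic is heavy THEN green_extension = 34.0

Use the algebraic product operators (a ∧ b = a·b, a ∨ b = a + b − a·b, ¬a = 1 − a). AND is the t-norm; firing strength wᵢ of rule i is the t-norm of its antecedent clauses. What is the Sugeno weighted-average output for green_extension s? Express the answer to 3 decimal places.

R1 (z=29.0): short=0.40, heavy=0.33, none=0.62; AND[a·b] → w = 0.0818
R2 (z=59.8): ¬medium=1−0.18=0.82 → w = 0.8200
R3 (z=34.0): heavy=0.33 → w = 0.3300
Weighted average = (0.0818·29.0 + 0.8200·59.8 + 0.3300·34.0) / (0.0818 + 0.8200 + 0.3300)
  = 62.6294 / 1.2318 = 50.842

50.842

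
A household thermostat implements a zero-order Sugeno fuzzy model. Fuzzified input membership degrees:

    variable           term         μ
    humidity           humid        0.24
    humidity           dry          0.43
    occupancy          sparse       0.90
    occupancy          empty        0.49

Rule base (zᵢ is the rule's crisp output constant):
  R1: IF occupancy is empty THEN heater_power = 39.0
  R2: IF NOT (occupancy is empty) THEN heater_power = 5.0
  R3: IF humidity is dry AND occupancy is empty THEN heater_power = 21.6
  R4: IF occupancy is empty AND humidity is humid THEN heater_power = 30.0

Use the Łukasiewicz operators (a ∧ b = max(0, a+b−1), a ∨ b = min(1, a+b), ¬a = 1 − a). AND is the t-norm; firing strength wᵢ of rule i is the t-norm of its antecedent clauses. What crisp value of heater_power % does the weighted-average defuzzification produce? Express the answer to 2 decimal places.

R1 (z=39.0): empty=0.49 → w = 0.49
R2 (z=5.0): ¬empty=1−0.49=0.51 → w = 0.51
R3 (z=21.6): dry=0.43, empty=0.49; AND[max(0, a+b−1)] → w = 0.00
R4 (z=30.0): empty=0.49, humid=0.24; AND[max(0, a+b−1)] → w = 0.00
Weighted average = (0.49·39.0 + 0.51·5.0 + 0.00·21.6 + 0.00·30.0) / (0.49 + 0.51 + 0.00 + 0.00)
  = 21.6600 / 1.0000 = 21.66

21.66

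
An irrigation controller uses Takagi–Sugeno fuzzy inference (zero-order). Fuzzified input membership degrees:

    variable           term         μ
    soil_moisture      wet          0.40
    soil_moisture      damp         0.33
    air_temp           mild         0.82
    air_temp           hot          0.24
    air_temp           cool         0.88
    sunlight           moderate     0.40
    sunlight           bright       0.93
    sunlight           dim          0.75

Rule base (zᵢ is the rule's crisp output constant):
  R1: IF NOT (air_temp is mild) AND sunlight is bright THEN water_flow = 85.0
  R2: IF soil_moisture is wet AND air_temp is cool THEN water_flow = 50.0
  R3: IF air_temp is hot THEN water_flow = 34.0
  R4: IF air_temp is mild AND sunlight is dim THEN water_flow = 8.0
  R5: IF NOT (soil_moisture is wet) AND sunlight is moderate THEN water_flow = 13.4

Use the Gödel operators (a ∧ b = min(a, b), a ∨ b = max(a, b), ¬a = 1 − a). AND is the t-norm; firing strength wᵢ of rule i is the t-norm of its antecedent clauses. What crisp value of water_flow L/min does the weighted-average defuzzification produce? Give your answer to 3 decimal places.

27.827

R1 (z=85.0): ¬mild=1−0.82=0.18, bright=0.93; AND[min(a, b)] → w = 0.18
R2 (z=50.0): wet=0.40, cool=0.88; AND[min(a, b)] → w = 0.40
R3 (z=34.0): hot=0.24 → w = 0.24
R4 (z=8.0): mild=0.82, dim=0.75; AND[min(a, b)] → w = 0.75
R5 (z=13.4): ¬wet=1−0.40=0.60, moderate=0.40; AND[min(a, b)] → w = 0.40
Weighted average = (0.18·85.0 + 0.40·50.0 + 0.24·34.0 + 0.75·8.0 + 0.40·13.4) / (0.18 + 0.40 + 0.24 + 0.75 + 0.40)
  = 54.8200 / 1.9700 = 27.827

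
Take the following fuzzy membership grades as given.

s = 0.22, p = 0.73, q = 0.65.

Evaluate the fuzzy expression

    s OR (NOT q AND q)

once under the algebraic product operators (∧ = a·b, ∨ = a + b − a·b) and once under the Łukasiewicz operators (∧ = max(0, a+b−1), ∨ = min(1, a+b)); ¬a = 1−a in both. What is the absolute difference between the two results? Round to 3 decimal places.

0.177

Under algebraic product:
  NOT q = 1 − 0.6500 = 0.3500
  NOT q AND q = a·b on (0.3500, 0.6500) = 0.2275
  s OR (NOT q AND q) = a + b − a·b on (0.2200, 0.2275) = 0.3975
  → value = 0.3975
Under Łukasiewicz:
  NOT q = 1 − 0.65 = 0.35
  NOT q AND q = max(0, a+b−1) on (0.35, 0.65) = 0.00
  s OR (NOT q AND q) = min(1, a+b) on (0.22, 0.00) = 0.22
  → value = 0.2200
|0.3975 − 0.2200| = 0.177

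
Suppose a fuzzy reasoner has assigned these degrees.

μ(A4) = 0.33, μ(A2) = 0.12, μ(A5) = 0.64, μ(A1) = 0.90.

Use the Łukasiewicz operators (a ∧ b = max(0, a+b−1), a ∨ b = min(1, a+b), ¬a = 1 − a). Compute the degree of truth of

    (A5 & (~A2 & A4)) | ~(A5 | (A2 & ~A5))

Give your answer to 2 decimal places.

~A2 = 1 − 0.12 = 0.88
~A2 & A4 = max(0, a+b−1) on (0.88, 0.33) = 0.21
A5 & (~A2 & A4) = max(0, a+b−1) on (0.64, 0.21) = 0.00
~A5 = 1 − 0.64 = 0.36
A2 & ~A5 = max(0, a+b−1) on (0.12, 0.36) = 0.00
A5 | (A2 & ~A5) = min(1, a+b) on (0.64, 0.00) = 0.64
~(A5 | (A2 & ~A5)) = 1 − 0.64 = 0.36
(A5 & (~A2 & A4)) | ~(A5 | (A2 & ~A5)) = min(1, a+b) on (0.00, 0.36) = 0.36

0.36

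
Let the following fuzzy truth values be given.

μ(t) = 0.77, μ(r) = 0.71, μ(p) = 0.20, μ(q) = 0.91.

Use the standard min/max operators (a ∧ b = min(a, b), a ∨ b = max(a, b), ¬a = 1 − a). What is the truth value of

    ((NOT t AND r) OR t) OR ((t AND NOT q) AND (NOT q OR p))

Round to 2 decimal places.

NOT t = 1 − 0.77 = 0.23
NOT t AND r = min(a, b) on (0.23, 0.71) = 0.23
(NOT t AND r) OR t = max(a, b) on (0.23, 0.77) = 0.77
NOT q = 1 − 0.91 = 0.09
t AND NOT q = min(a, b) on (0.77, 0.09) = 0.09
NOT q = 1 − 0.91 = 0.09
NOT q OR p = max(a, b) on (0.09, 0.20) = 0.20
(t AND NOT q) AND (NOT q OR p) = min(a, b) on (0.09, 0.20) = 0.09
((NOT t AND r) OR t) OR ((t AND NOT q) AND (NOT q OR p)) = max(a, b) on (0.77, 0.09) = 0.77

0.77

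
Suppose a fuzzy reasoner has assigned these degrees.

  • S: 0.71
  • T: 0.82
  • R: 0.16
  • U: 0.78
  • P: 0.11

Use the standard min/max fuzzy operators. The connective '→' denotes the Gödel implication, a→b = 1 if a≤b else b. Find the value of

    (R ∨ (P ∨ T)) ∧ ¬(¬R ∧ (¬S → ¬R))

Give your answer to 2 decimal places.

0.16

P ∨ T = max(a, b) on (0.11, 0.82) = 0.82
R ∨ (P ∨ T) = max(a, b) on (0.16, 0.82) = 0.82
¬R = 1 − 0.16 = 0.84
¬S = 1 − 0.71 = 0.29
¬R = 1 − 0.16 = 0.84
¬S → ¬R  [Gödel: 1 if a≤b else b] with a=0.29, b=0.84 → 1.00
¬R ∧ (¬S → ¬R) = min(a, b) on (0.84, 1.00) = 0.84
¬(¬R ∧ (¬S → ¬R)) = 1 − 0.84 = 0.16
(R ∨ (P ∨ T)) ∧ ¬(¬R ∧ (¬S → ¬R)) = min(a, b) on (0.82, 0.16) = 0.16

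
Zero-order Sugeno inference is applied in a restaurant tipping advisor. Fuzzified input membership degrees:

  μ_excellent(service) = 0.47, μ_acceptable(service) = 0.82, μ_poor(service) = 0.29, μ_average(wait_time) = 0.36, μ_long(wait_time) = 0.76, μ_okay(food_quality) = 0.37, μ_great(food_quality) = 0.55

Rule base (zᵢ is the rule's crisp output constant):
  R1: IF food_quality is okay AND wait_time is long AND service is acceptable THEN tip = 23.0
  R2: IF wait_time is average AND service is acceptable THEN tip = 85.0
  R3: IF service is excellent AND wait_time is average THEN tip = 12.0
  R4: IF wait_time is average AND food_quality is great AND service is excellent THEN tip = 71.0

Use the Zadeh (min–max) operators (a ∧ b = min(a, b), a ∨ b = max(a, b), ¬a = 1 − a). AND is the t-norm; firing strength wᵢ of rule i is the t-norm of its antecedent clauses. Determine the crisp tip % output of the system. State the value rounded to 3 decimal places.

47.579

R1 (z=23.0): okay=0.37, long=0.76, acceptable=0.82; AND[min(a, b)] → w = 0.37
R2 (z=85.0): average=0.36, acceptable=0.82; AND[min(a, b)] → w = 0.36
R3 (z=12.0): excellent=0.47, average=0.36; AND[min(a, b)] → w = 0.36
R4 (z=71.0): average=0.36, great=0.55, excellent=0.47; AND[min(a, b)] → w = 0.36
Weighted average = (0.37·23.0 + 0.36·85.0 + 0.36·12.0 + 0.36·71.0) / (0.37 + 0.36 + 0.36 + 0.36)
  = 68.9900 / 1.4500 = 47.579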